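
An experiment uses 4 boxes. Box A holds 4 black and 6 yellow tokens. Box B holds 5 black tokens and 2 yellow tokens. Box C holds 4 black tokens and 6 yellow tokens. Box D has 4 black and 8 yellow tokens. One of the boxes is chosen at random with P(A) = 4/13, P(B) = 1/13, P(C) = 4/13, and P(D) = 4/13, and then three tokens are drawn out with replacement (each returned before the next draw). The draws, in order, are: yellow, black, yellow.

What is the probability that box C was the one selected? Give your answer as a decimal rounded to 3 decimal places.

0.319

Compute the likelihood of the observed sequence for each case: P(data | box A) = (6/10)(4/10)(6/10) = 0.144; P(data | box B) = (2/7)(5/7)(2/7) = 0.058309; P(data | box C) = (6/10)(4/10)(6/10) = 0.144; P(data | box D) = (8/12)(4/12)(8/12) = 0.14815.
The prior-weighted likelihoods are 4/13 · 0.144 = 0.044308, 1/13 · 0.058309 = 0.0044853, 4/13 · 0.144 = 0.044308, 4/13 · 0.14815 = 0.045584; with total 0.13868.
By Bayes' rule, P(box C | data) = (0.044308) / (0.13868) = 0.31948.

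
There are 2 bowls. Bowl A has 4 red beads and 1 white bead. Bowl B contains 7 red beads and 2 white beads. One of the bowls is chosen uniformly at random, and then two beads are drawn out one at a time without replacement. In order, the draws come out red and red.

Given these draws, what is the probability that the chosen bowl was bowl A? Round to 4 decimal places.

0.5070

Under each hypothesis, the probability of the observed sequence is: P(data | bowl A) = (4/5)(3/4) = 3/5; P(data | bowl B) = (7/9)(6/8) = 7/12.
Multiplying each by its prior: 1/2 · 3/5 = 3/10, 1/2 · 7/12 = 7/24; summing to 71/120.
So P(bowl A | data) = (3/10) / (71/120) = 36/71.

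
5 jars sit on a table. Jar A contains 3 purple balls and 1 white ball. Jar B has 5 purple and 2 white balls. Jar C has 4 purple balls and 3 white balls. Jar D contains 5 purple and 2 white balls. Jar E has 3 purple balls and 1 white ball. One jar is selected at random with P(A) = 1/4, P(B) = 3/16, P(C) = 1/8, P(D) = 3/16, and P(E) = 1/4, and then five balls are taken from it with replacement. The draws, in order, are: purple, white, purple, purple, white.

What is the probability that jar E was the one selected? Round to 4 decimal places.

0.2303

Under each hypothesis, the probability of the observed sequence is: P(data | jar A) = (3/4)(1/4)(3/4)(3/4)(1/4) = 0.026367; P(data | jar B) = (5/7)(2/7)(5/7)(5/7)(2/7) = 0.02975; P(data | jar C) = (4/7)(3/7)(4/7)(4/7)(3/7) = 0.034271; P(data | jar D) = (5/7)(2/7)(5/7)(5/7)(2/7) = 0.02975; P(data | jar E) = (3/4)(1/4)(3/4)(3/4)(1/4) = 0.026367.
Multiplying each by its prior: 1/4 · 0.026367 = 0.0065918, 3/16 · 0.02975 = 0.005578, 1/8 · 0.034271 = 0.0042839, 3/16 · 0.02975 = 0.005578, 1/4 · 0.026367 = 0.0065918; with total 0.028624.
By Bayes' rule, P(jar E | data) = (0.0065918) / (0.028624) = 0.23029.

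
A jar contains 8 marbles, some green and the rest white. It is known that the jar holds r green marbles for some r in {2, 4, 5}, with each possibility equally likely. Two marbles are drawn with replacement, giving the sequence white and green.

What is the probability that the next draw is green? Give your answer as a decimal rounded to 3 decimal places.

0.474

Compute the likelihood of the observed sequence for each case: P(data | r = 2) = (6/8)(2/8) = 3/16; P(data | r = 4) = (4/8)(4/8) = 1/4; P(data | r = 5) = (3/8)(5/8) = 15/64.
Weighting by the prior gives 1/3 · 3/16 = 1/16, 1/3 · 1/4 = 1/12, 1/3 · 15/64 = 5/64; these sum to 43/192.
Dividing through by the total gives posterior P(r = 2 | data) = 12/43, P(r = 4 | data) = 16/43, P(r = 5 | data) = 15/43.
So P(green next | data) = Σ P(green next | H) P(H | data) = (1/4)(12/43) + (1/2)(16/43) + (5/8)(15/43) = 163/344.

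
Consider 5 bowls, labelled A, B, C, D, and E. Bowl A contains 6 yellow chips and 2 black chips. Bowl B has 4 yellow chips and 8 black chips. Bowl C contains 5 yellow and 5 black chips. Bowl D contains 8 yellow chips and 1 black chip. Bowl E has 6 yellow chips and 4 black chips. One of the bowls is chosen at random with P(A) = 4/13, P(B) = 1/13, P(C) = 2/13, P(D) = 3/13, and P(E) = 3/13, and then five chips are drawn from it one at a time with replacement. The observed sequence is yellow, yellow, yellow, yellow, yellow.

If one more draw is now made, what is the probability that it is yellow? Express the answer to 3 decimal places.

0.811

For each hypothesis, P(data | H) works out to: P(data | bowl A) = (6/8)(6/8)(6/8)(6/8)(6/8) = 0.2373; P(data | bowl B) = (4/12)(4/12)(4/12)(4/12)(4/12) = 0.0041152; P(data | bowl C) = (5/10)(5/10)(5/10)(5/10)(5/10) = 0.03125; P(data | bowl D) = (8/9)(8/9)(8/9)(8/9)(8/9) = 0.55493; P(data | bowl E) = (6/10)(6/10)(6/10)(6/10)(6/10) = 0.07776.
Multiplying each by its prior: 4/13 · 0.2373 = 0.073017, 1/13 · 0.0041152 = 0.00031656, 2/13 · 0.03125 = 0.0048077, 3/13 · 0.55493 = 0.12806, 3/13 · 0.07776 = 0.017945; summing to 0.22415.
The posterior is then P(bowl A | data) = 0.32576, P(bowl B | data) = 0.0014123, P(bowl C | data) = 0.021449, P(bowl D | data) = 0.57133, P(bowl E | data) = 0.080058.
The predictive probability is P(yellow next | data) = (3/4)(0.32576) + (1/3)(0.0014123) + (1/2)(0.021449) + (8/9)(0.57133) + (3/5)(0.080058) = 0.81139.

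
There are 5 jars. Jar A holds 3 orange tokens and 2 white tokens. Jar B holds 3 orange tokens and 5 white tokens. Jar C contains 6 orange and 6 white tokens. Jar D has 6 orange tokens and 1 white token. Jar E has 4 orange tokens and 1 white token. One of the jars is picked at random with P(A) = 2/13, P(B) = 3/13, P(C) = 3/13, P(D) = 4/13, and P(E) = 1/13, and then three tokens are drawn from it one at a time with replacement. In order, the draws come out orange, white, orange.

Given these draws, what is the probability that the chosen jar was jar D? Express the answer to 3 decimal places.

For each hypothesis, P(data | H) works out to: P(data | jar A) = (3/5)(2/5)(3/5) = 0.144; P(data | jar B) = (3/8)(5/8)(3/8) = 0.087891; P(data | jar C) = (6/12)(6/12)(6/12) = 0.125; P(data | jar D) = (6/7)(1/7)(6/7) = 0.10496; P(data | jar E) = (4/5)(1/5)(4/5) = 0.128.
Weighting by the prior gives 2/13 · 0.144 = 0.022154, 3/13 · 0.087891 = 0.020282, 3/13 · 0.125 = 0.028846, 4/13 · 0.10496 = 0.032294, 1/13 · 0.128 = 0.0098462; with total 0.11342.
Hence P(jar D | data) = (0.032294) / (0.11342) = 0.28472.

0.285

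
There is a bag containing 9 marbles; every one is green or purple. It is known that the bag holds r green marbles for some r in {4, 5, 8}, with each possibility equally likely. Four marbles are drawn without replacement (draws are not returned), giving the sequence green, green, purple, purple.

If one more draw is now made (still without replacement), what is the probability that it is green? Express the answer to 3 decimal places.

0.500

The likelihood of the observed sequence under each hypothesis: P(data | r = 4) = (4/9)(3/8)(5/7)(4/6) = 5/63; P(data | r = 5) = (5/9)(4/8)(4/7)(3/6) = 5/63; P(data | r = 8) = (8/9)(7/8)(1/7)(0/6) = 0.
The prior-weighted likelihoods are 1/3 · 5/63 = 5/189, 1/3 · 5/63 = 5/189, 1/3 · 0 = 0; summing to 10/189.
Normalising, the posterior is P(r = 4 | data) = 1/2, P(r = 5 | data) = 1/2, P(r = 8 | data) = 0.
Averaging over the posterior, P(green next | data) = (2/5)(1/2) + (3/5)(1/2) = 1/2.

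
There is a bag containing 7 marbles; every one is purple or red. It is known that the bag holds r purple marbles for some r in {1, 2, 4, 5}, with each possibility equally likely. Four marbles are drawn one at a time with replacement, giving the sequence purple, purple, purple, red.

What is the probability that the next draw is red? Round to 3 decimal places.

The likelihood of the observed sequence under each hypothesis: P(data | r = 1) = (1/7)(1/7)(1/7)(6/7) = 0.002499; P(data | r = 2) = (2/7)(2/7)(2/7)(5/7) = 0.01666; P(data | r = 4) = (4/7)(4/7)(4/7)(3/7) = 0.079967; P(data | r = 5) = (5/7)(5/7)(5/7)(2/7) = 0.10412.
Multiplying each by its prior: 1/4 · 0.002499 = 0.00062474, 1/4 · 0.01666 = 0.0041649, 1/4 · 0.079967 = 0.019992, 1/4 · 0.10412 = 0.026031; summing to 0.050812.
The posterior is then P(r = 1 | data) = 0.012295, P(r = 2 | data) = 0.081967, P(r = 4 | data) = 0.39344, P(r = 5 | data) = 0.5123.
So P(red next | data) = Σ P(red next | H) P(H | data) = (6/7)(0.012295) + (5/7)(0.081967) + (3/7)(0.39344) + (2/7)(0.5123) = 0.38407.

0.384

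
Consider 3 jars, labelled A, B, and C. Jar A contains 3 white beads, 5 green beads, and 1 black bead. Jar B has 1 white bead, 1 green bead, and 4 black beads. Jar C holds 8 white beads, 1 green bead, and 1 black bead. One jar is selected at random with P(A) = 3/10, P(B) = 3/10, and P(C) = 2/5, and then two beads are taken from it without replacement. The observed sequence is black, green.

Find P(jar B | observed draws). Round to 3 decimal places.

0.613

For each hypothesis, P(data | H) works out to: P(data | jar A) = (1/9)(5/8) = 5/72; P(data | jar B) = (4/6)(1/5) = 2/15; P(data | jar C) = (1/10)(1/9) = 1/90.
Multiplying each by its prior: 3/10 · 5/72 = 1/48, 3/10 · 2/15 = 1/25, 2/5 · 1/90 = 1/225; these sum to 47/720.
Hence P(jar B | data) = (1/25) / (47/720) = 144/235.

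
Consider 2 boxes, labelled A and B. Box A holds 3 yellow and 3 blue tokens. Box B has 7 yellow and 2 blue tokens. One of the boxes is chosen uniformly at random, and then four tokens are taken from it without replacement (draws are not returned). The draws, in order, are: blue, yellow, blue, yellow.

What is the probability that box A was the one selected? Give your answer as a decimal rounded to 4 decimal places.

0.7826

For each hypothesis, P(data | H) works out to: P(data | box A) = (3/6)(3/5)(2/4)(2/3) = 1/10; P(data | box B) = (2/9)(7/8)(1/7)(6/6) = 1/36.
The prior-weighted likelihoods are 1/2 · 1/10 = 1/20, 1/2 · 1/36 = 1/72; with total 23/360.
So P(box A | data) = (1/20) / (23/360) = 18/23.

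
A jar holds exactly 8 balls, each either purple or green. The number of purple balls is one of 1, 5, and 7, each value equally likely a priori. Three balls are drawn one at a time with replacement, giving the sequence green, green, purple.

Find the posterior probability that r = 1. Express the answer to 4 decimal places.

0.4851

Compute the likelihood of the observed sequence for each case: P(data | r = 1) = (7/8)(7/8)(1/8) = 0.095703; P(data | r = 5) = (3/8)(3/8)(5/8) = 0.087891; P(data | r = 7) = (1/8)(1/8)(7/8) = 0.013672.
Multiplying each by its prior: 1/3 · 0.095703 = 0.031901, 1/3 · 0.087891 = 0.029297, 1/3 · 0.013672 = 0.0045573; with total 0.065755.
Hence P(r = 1 | data) = (0.031901) / (0.065755) = 0.48515.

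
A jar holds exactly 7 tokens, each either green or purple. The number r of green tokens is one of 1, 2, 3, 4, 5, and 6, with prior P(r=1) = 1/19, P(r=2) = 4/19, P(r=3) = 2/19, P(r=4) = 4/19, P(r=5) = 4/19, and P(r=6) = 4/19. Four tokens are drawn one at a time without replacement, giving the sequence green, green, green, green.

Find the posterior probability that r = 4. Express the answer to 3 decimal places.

For each hypothesis, P(data | H) works out to: P(data | r = 1) = (1/7)(0/6) = 0; P(data | r = 2) = (2/7)(1/6)(0/5) = 0; P(data | r = 3) = (3/7)(2/6)(1/5)(0/4) = 0; P(data | r = 4) = (4/7)(3/6)(2/5)(1/4) = 1/35; P(data | r = 5) = (5/7)(4/6)(3/5)(2/4) = 1/7; P(data | r = 6) = (6/7)(5/6)(4/5)(3/4) = 3/7.
The prior-weighted likelihoods are 1/19 · 0 = 0, 4/19 · 0 = 0, 2/19 · 0 = 0, 4/19 · 1/35 = 4/665, 4/19 · 1/7 = 4/133, 4/19 · 3/7 = 12/133; with total 12/95.
Therefore the posterior P(r = 4 | data) = (4/665) / (12/95) = 1/21.

0.048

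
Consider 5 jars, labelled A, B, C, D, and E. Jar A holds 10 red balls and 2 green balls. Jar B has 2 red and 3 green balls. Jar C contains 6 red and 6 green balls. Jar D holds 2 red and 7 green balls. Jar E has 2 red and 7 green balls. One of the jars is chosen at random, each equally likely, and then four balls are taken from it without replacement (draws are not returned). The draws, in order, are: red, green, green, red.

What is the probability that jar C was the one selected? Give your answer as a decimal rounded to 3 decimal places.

0.307

For each hypothesis, P(data | H) works out to: P(data | jar A) = (10/12)(2/11)(1/10)(9/9) = 0.015152; P(data | jar B) = (2/5)(3/4)(2/3)(1/2) = 0.1; P(data | jar C) = (6/12)(6/11)(5/10)(5/9) = 0.075758; P(data | jar D) = (2/9)(7/8)(6/7)(1/6) = 0.027778; P(data | jar E) = (2/9)(7/8)(6/7)(1/6) = 0.027778.
The prior-weighted likelihoods are 1/5 · 0.015152 = 0.0030303, 1/5 · 0.1 = 0.02, 1/5 · 0.075758 = 0.015152, 1/5 · 0.027778 = 0.0055556, 1/5 · 0.027778 = 0.0055556; these sum to 0.049293.
By Bayes' rule, P(jar C | data) = (0.015152) / (0.049293) = 0.30738.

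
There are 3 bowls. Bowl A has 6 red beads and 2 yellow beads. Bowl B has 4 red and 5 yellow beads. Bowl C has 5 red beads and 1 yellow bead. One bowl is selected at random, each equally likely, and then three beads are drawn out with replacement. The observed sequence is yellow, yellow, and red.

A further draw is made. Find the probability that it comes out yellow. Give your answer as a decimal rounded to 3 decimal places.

0.443

Compute the likelihood of the observed sequence for each case: P(data | bowl A) = (2/8)(2/8)(6/8) = 0.046875; P(data | bowl B) = (5/9)(5/9)(4/9) = 0.13717; P(data | bowl C) = (1/6)(1/6)(5/6) = 0.023148.
Multiplying each by its prior: 1/3 · 0.046875 = 0.015625, 1/3 · 0.13717 = 0.045725, 1/3 · 0.023148 = 0.007716; summing to 0.069066.
Dividing through by the total gives posterior P(bowl A | data) = 0.22623, P(bowl B | data) = 0.66205, P(bowl C | data) = 0.11172.
So P(yellow next | data) = Σ P(yellow next | H) P(H | data) = (1/4)(0.22623) + (5/9)(0.66205) + (1/6)(0.11172) = 0.44298.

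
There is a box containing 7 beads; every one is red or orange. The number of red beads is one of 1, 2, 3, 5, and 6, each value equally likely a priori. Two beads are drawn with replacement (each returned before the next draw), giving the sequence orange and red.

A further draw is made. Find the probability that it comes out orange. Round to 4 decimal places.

Under each hypothesis, the probability of the observed sequence is: P(data | r = 1) = (6/7)(1/7) = 6/49; P(data | r = 2) = (5/7)(2/7) = 10/49; P(data | r = 3) = (4/7)(3/7) = 12/49; P(data | r = 5) = (2/7)(5/7) = 10/49; P(data | r = 6) = (1/7)(6/7) = 6/49.
Multiplying each by its prior: 1/5 · 6/49 = 6/245, 1/5 · 10/49 = 2/49, 1/5 · 12/49 = 12/245, 1/5 · 10/49 = 2/49, 1/5 · 6/49 = 6/245; these sum to 44/245.
Dividing through by the total gives posterior P(r = 1 | data) = 3/22, P(r = 2 | data) = 5/22, P(r = 3 | data) = 3/11, P(r = 5 | data) = 5/22, P(r = 6 | data) = 3/22.
The predictive probability is P(orange next | data) = (6/7)(3/22) + (5/7)(5/22) + (4/7)(3/11) + (2/7)(5/22) + (1/7)(3/22) = 40/77.

0.5195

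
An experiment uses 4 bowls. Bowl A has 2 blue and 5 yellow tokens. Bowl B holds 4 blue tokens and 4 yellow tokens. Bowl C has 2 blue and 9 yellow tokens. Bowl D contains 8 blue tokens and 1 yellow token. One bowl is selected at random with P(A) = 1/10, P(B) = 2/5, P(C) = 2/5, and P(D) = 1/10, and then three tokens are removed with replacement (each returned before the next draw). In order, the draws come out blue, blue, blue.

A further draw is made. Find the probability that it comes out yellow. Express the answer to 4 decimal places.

0.2916

The likelihood of the observed sequence under each hypothesis: P(data | bowl A) = (2/7)(2/7)(2/7) = 0.023324; P(data | bowl B) = (4/8)(4/8)(4/8) = 0.125; P(data | bowl C) = (2/11)(2/11)(2/11) = 0.0060105; P(data | bowl D) = (8/9)(8/9)(8/9) = 0.70233.
Weighting by the prior gives 1/10 · 0.023324 = 0.0023324, 2/5 · 0.125 = 0.05, 2/5 · 0.0060105 = 0.0024042, 1/10 · 0.70233 = 0.070233; these sum to 0.12497.
Dividing through by the total gives posterior P(bowl A | data) = 0.018663, P(bowl B | data) = 0.4001, P(bowl C | data) = 0.019238, P(bowl D | data) = 0.562.
The predictive probability is P(yellow next | data) = (5/7)(0.018663) + (1/2)(0.4001) + (9/11)(0.019238) + (1/9)(0.562) = 0.29156.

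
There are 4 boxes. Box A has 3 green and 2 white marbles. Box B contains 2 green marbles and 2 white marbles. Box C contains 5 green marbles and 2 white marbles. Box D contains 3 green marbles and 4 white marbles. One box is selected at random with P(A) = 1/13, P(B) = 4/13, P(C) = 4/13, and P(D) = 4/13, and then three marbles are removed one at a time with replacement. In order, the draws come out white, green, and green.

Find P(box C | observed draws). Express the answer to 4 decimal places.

Under each hypothesis, the probability of the observed sequence is: P(data | box A) = (2/5)(3/5)(3/5) = 0.144; P(data | box B) = (2/4)(2/4)(2/4) = 0.125; P(data | box C) = (2/7)(5/7)(5/7) = 0.14577; P(data | box D) = (4/7)(3/7)(3/7) = 0.10496.
Weighting by the prior gives 1/13 · 0.144 = 0.011077, 4/13 · 0.125 = 0.038462, 4/13 · 0.14577 = 0.044853, 4/13 · 0.10496 = 0.032294; summing to 0.12669.
Therefore the posterior P(box C | data) = (0.044853) / (0.12669) = 0.35405.

0.3540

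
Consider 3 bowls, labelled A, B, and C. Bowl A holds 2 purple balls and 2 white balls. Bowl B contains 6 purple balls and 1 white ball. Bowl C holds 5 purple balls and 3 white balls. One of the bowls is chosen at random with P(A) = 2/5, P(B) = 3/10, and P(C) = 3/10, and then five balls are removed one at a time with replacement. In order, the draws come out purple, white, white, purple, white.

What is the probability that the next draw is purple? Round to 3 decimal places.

For each hypothesis, P(data | H) works out to: P(data | bowl A) = (2/4)(2/4)(2/4)(2/4)(2/4) = 0.03125; P(data | bowl B) = (6/7)(1/7)(1/7)(6/7)(1/7) = 0.002142; P(data | bowl C) = (5/8)(3/8)(3/8)(5/8)(3/8) = 0.020599.
The prior-weighted likelihoods are 2/5 · 0.03125 = 0.0125, 3/10 · 0.002142 = 0.00064259, 3/10 · 0.020599 = 0.0061798; these sum to 0.019322.
Normalising, the posterior is P(bowl A | data) = 0.64692, P(bowl B | data) = 0.033256, P(bowl C | data) = 0.31983.
The predictive probability is P(purple next | data) = (1/2)(0.64692) + (6/7)(0.033256) + (5/8)(0.31983) = 0.55186.

0.552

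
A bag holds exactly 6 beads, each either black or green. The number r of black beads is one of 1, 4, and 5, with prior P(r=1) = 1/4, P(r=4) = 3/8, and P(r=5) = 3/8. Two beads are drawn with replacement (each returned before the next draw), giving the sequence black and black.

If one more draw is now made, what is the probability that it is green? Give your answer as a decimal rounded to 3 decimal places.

0.241

Compute the likelihood of the observed sequence for each case: P(data | r = 1) = (1/6)(1/6) = 1/36; P(data | r = 4) = (4/6)(4/6) = 4/9; P(data | r = 5) = (5/6)(5/6) = 25/36.
The prior-weighted likelihoods are 1/4 · 1/36 = 1/144, 3/8 · 4/9 = 1/6, 3/8 · 25/36 = 25/96; these sum to 125/288.
Normalising, the posterior is P(r = 1 | data) = 2/125, P(r = 4 | data) = 48/125, P(r = 5 | data) = 3/5.
Averaging over the posterior, P(green next | data) = (5/6)(2/125) + (1/3)(48/125) + (1/6)(3/5) = 181/750.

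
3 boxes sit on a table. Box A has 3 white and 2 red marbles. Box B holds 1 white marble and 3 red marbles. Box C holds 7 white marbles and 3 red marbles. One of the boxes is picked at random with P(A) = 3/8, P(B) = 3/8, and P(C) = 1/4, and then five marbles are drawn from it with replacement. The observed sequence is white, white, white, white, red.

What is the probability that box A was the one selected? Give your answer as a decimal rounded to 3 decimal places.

0.504

The likelihood of the observed sequence under each hypothesis: P(data | box A) = (3/5)(3/5)(3/5)(3/5)(2/5) = 0.05184; P(data | box B) = (1/4)(1/4)(1/4)(1/4)(3/4) = 0.0029297; P(data | box C) = (7/10)(7/10)(7/10)(7/10)(3/10) = 0.07203.
The prior-weighted likelihoods are 3/8 · 0.05184 = 0.01944, 3/8 · 0.0029297 = 0.0010986, 1/4 · 0.07203 = 0.018007; these sum to 0.038546.
By Bayes' rule, P(box A | data) = (0.01944) / (0.038546) = 0.50433.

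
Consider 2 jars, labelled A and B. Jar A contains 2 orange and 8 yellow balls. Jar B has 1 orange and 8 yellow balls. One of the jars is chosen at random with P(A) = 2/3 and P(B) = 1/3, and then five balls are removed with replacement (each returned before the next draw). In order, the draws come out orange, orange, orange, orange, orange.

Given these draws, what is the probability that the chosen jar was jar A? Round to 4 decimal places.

For each hypothesis, P(data | H) works out to: P(data | jar A) = (2/10)(2/10)(2/10)(2/10)(2/10) = 0.00032; P(data | jar B) = (1/9)(1/9)(1/9)(1/9)(1/9) = 1.6935e-05.
The prior-weighted likelihoods are 2/3 · 0.00032 = 0.00021333, 1/3 · 1.6935e-05 = 5.645e-06; with total 0.00021898.
Therefore the posterior P(jar A | data) = (0.00021333) / (0.00021898) = 0.97422.

0.9742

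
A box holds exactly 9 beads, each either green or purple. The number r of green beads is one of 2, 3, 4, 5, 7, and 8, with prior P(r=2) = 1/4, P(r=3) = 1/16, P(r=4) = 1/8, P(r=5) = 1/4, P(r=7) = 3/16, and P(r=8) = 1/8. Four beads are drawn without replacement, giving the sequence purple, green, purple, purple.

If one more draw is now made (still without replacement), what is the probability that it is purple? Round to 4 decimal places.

0.6160

Under each hypothesis, the probability of the observed sequence is: P(data | r = 2) = (7/9)(2/8)(6/7)(5/6) = 0.13889; P(data | r = 3) = (6/9)(3/8)(5/7)(4/6) = 0.11905; P(data | r = 4) = (5/9)(4/8)(4/7)(3/6) = 0.079365; P(data | r = 5) = (4/9)(5/8)(3/7)(2/6) = 0.039683; P(data | r = 7) = (2/9)(7/8)(1/7)(0/6) = 0; P(data | r = 8) = (1/9)(8/8)(0/7) = 0.
Weighting by the prior gives 1/4 · 0.13889 = 0.034722, 1/16 · 0.11905 = 0.0074405, 1/8 · 0.079365 = 0.0099206, 1/4 · 0.039683 = 0.0099206, 3/16 · 0 = 0, 1/8 · 0 = 0; these sum to 0.062004.
The posterior is then P(r = 2 | data) = 0.56, P(r = 3 | data) = 0.12, P(r = 4 | data) = 0.16, P(r = 5 | data) = 0.16, P(r = 7 | data) = 0, P(r = 8 | data) = 0.
So P(purple next | data) = Σ P(purple next | H) P(H | data) = (4/5)(0.56) + (3/5)(0.12) + (2/5)(0.16) + (1/5)(0.16) = 0.616.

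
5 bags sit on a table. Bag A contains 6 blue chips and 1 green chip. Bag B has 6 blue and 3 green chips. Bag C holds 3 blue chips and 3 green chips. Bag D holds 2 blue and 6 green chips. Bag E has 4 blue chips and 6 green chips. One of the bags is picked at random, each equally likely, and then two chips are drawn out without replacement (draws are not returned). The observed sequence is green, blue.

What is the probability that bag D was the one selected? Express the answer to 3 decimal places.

0.183

Compute the likelihood of the observed sequence for each case: P(data | bag A) = (1/7)(6/6) = 0.14286; P(data | bag B) = (3/9)(6/8) = 0.25; P(data | bag C) = (3/6)(3/5) = 0.3; P(data | bag D) = (6/8)(2/7) = 0.21429; P(data | bag E) = (6/10)(4/9) = 0.26667.
The prior-weighted likelihoods are 1/5 · 0.14286 = 0.028571, 1/5 · 0.25 = 0.05, 1/5 · 0.3 = 0.06, 1/5 · 0.21429 = 0.042857, 1/5 · 0.26667 = 0.053333; these sum to 0.23476.
By Bayes' rule, P(bag D | data) = (0.042857) / (0.23476) = 0.18256.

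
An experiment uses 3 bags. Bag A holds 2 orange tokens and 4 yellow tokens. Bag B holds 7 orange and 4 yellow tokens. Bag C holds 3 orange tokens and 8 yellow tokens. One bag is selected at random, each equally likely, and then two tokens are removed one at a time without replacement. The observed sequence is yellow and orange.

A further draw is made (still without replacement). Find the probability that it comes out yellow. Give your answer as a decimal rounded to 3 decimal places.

For each hypothesis, P(data | H) works out to: P(data | bag A) = (4/6)(2/5) = 4/15; P(data | bag B) = (4/11)(7/10) = 14/55; P(data | bag C) = (8/11)(3/10) = 12/55.
Multiplying each by its prior: 1/3 · 4/15 = 4/45, 1/3 · 14/55 = 14/165, 1/3 · 12/55 = 4/55; with total 122/495.
Normalising, the posterior is P(bag A | data) = 22/61, P(bag B | data) = 21/61, P(bag C | data) = 18/61.
So P(yellow next | data) = Σ P(yellow next | H) P(H | data) = (3/4)(22/61) + (1/3)(21/61) + (7/9)(18/61) = 75/122.

0.615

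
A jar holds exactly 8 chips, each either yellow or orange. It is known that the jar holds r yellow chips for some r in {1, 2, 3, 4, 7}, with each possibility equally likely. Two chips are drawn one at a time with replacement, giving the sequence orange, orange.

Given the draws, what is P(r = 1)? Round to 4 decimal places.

0.3858

Under each hypothesis, the probability of the observed sequence is: P(data | r = 1) = (7/8)(7/8) = 49/64; P(data | r = 2) = (6/8)(6/8) = 9/16; P(data | r = 3) = (5/8)(5/8) = 25/64; P(data | r = 4) = (4/8)(4/8) = 1/4; P(data | r = 7) = (1/8)(1/8) = 1/64.
The prior-weighted likelihoods are 1/5 · 49/64 = 49/320, 1/5 · 9/16 = 9/80, 1/5 · 25/64 = 5/64, 1/5 · 1/4 = 1/20, 1/5 · 1/64 = 1/320; with total 127/320.
So P(r = 1 | data) = (49/320) / (127/320) = 49/127.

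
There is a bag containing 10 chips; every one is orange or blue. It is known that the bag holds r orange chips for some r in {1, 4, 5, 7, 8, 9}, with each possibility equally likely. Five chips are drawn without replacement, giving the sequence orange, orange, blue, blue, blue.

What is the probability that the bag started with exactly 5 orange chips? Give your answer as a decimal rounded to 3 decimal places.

For each hypothesis, P(data | H) works out to: P(data | r = 1) = (1/10)(0/9) = 0; P(data | r = 4) = (4/10)(3/9)(6/8)(5/7)(4/6) = 0.047619; P(data | r = 5) = (5/10)(4/9)(5/8)(4/7)(3/6) = 0.039683; P(data | r = 7) = (7/10)(6/9)(3/8)(2/7)(1/6) = 0.0083333; P(data | r = 8) = (8/10)(7/9)(2/8)(1/7)(0/6) = 0; P(data | r = 9) = (9/10)(8/9)(1/8)(0/7) = 0.
The prior-weighted likelihoods are 1/6 · 0 = 0, 1/6 · 0.047619 = 0.0079365, 1/6 · 0.039683 = 0.0066138, 1/6 · 0.0083333 = 0.0013889, 1/6 · 0 = 0, 1/6 · 0 = 0; summing to 0.015939.
So P(r = 5 | data) = (0.0066138) / (0.015939) = 0.41494.

0.415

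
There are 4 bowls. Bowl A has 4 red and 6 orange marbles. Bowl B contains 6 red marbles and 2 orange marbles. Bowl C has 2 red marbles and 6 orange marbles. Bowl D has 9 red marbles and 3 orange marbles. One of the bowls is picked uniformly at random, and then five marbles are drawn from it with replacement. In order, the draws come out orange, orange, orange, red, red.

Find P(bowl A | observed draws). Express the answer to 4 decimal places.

Compute the likelihood of the observed sequence for each case: P(data | bowl A) = (6/10)(6/10)(6/10)(4/10)(4/10) = 0.03456; P(data | bowl B) = (2/8)(2/8)(2/8)(6/8)(6/8) = 0.0087891; P(data | bowl C) = (6/8)(6/8)(6/8)(2/8)(2/8) = 0.026367; P(data | bowl D) = (3/12)(3/12)(3/12)(9/12)(9/12) = 0.0087891.
Multiplying each by its prior: 1/4 · 0.03456 = 0.00864, 1/4 · 0.0087891 = 0.0021973, 1/4 · 0.026367 = 0.0065918, 1/4 · 0.0087891 = 0.0021973; these sum to 0.019626.
Therefore the posterior P(bowl A | data) = (0.00864) / (0.019626) = 0.44022.

0.4402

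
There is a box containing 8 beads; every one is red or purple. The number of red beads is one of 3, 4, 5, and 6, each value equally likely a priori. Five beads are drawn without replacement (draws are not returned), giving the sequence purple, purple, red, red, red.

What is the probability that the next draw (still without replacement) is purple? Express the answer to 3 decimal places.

0.429

Compute the likelihood of the observed sequence for each case: P(data | r = 3) = (5/8)(4/7)(3/6)(2/5)(1/4) = 1/56; P(data | r = 4) = (4/8)(3/7)(4/6)(3/5)(2/4) = 3/70; P(data | r = 5) = (3/8)(2/7)(5/6)(4/5)(3/4) = 3/56; P(data | r = 6) = (2/8)(1/7)(6/6)(5/5)(4/4) = 1/28.
The prior-weighted likelihoods are 1/4 · 1/56 = 1/224, 1/4 · 3/70 = 3/280, 1/4 · 3/56 = 3/224, 1/4 · 1/28 = 1/112; with total 3/80.
Dividing through by the total gives posterior P(r = 3 | data) = 5/42, P(r = 4 | data) = 2/7, P(r = 5 | data) = 5/14, P(r = 6 | data) = 5/21.
The predictive probability is P(purple next | data) = (1)(5/42) + (2/3)(2/7) + (1/3)(5/14) + (0)(5/21) = 3/7.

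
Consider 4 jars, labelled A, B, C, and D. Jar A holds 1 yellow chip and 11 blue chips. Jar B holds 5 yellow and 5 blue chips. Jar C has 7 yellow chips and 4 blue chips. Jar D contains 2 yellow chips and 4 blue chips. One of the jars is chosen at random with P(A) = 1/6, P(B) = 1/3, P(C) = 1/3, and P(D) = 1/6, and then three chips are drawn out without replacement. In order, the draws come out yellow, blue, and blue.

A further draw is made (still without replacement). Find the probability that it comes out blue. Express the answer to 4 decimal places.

Under each hypothesis, the probability of the observed sequence is: P(data | jar A) = (1/12)(11/11)(10/10) = 0.083333; P(data | jar B) = (5/10)(5/9)(4/8) = 0.13889; P(data | jar C) = (7/11)(4/10)(3/9) = 0.084848; P(data | jar D) = (2/6)(4/5)(3/4) = 0.2.
Multiplying each by its prior: 1/6 · 0.083333 = 0.013889, 1/3 · 0.13889 = 0.046296, 1/3 · 0.084848 = 0.028283, 1/6 · 0.2 = 0.033333; these sum to 0.1218.
Normalising, the posterior is P(jar A | data) = 0.11403, P(jar B | data) = 0.3801, P(jar C | data) = 0.2322, P(jar D | data) = 0.27367.
So P(blue next | data) = Σ P(blue next | H) P(H | data) = (1)(0.11403) + (3/7)(0.3801) + (1/4)(0.2322) + (2/3)(0.27367) = 0.51743.

0.5174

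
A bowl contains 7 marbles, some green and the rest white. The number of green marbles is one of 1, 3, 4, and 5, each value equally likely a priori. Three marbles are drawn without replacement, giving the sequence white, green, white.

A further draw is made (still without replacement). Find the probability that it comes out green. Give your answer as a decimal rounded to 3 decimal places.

Compute the likelihood of the observed sequence for each case: P(data | r = 1) = (6/7)(1/6)(5/5) = 1/7; P(data | r = 3) = (4/7)(3/6)(3/5) = 6/35; P(data | r = 4) = (3/7)(4/6)(2/5) = 4/35; P(data | r = 5) = (2/7)(5/6)(1/5) = 1/21.
Multiplying each by its prior: 1/4 · 1/7 = 1/28, 1/4 · 6/35 = 3/70, 1/4 · 4/35 = 1/35, 1/4 · 1/21 = 1/84; summing to 5/42.
Dividing through by the total gives posterior P(r = 1 | data) = 3/10, P(r = 3 | data) = 9/25, P(r = 4 | data) = 6/25, P(r = 5 | data) = 1/10.
The predictive probability is P(green next | data) = (0)(3/10) + (1/2)(9/25) + (3/4)(6/25) + (1)(1/10) = 23/50.

0.460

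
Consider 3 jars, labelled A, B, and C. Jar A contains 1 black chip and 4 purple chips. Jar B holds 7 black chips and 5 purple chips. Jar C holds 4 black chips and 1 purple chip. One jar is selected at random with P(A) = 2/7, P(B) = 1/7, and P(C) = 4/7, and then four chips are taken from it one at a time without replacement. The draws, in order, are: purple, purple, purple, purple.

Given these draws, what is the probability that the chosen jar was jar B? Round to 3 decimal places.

0.025

The likelihood of the observed sequence under each hypothesis: P(data | jar A) = (4/5)(3/4)(2/3)(1/2) = 1/5; P(data | jar B) = (5/12)(4/11)(3/10)(2/9) = 1/99; P(data | jar C) = (1/5)(0/4) = 0.
The prior-weighted likelihoods are 2/7 · 1/5 = 2/35, 1/7 · 1/99 = 1/693, 4/7 · 0 = 0; with total 29/495.
So P(jar B | data) = (1/693) / (29/495) = 5/203.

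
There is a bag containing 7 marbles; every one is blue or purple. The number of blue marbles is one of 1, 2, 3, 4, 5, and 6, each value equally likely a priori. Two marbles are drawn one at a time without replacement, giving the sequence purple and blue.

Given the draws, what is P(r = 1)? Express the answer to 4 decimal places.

The likelihood of the observed sequence under each hypothesis: P(data | r = 1) = (6/7)(1/6) = 1/7; P(data | r = 2) = (5/7)(2/6) = 5/21; P(data | r = 3) = (4/7)(3/6) = 2/7; P(data | r = 4) = (3/7)(4/6) = 2/7; P(data | r = 5) = (2/7)(5/6) = 5/21; P(data | r = 6) = (1/7)(6/6) = 1/7.
Weighting by the prior gives 1/6 · 1/7 = 1/42, 1/6 · 5/21 = 5/126, 1/6 · 2/7 = 1/21, 1/6 · 2/7 = 1/21, 1/6 · 5/21 = 5/126, 1/6 · 1/7 = 1/42; with total 2/9.
By Bayes' rule, P(r = 1 | data) = (1/42) / (2/9) = 3/28.

0.1071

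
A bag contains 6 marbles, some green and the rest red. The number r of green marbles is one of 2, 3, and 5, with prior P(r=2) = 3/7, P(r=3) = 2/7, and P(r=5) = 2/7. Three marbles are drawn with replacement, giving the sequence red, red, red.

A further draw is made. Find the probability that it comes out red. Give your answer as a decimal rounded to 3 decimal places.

For each hypothesis, P(data | H) works out to: P(data | r = 2) = (4/6)(4/6)(4/6) = 8/27; P(data | r = 3) = (3/6)(3/6)(3/6) = 1/8; P(data | r = 5) = (1/6)(1/6)(1/6) = 1/216.
The prior-weighted likelihoods are 3/7 · 8/27 = 8/63, 2/7 · 1/8 = 1/28, 2/7 · 1/216 = 1/756; summing to 31/189.
Normalising, the posterior is P(r = 2 | data) = 24/31, P(r = 3 | data) = 27/124, P(r = 5 | data) = 1/124.
So P(red next | data) = Σ P(red next | H) P(H | data) = (2/3)(24/31) + (1/2)(27/124) + (1/6)(1/124) = 233/372.

0.626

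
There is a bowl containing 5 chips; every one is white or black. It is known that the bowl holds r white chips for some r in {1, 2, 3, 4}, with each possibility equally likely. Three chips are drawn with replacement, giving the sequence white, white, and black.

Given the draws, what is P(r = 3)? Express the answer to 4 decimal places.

0.3600

The likelihood of the observed sequence under each hypothesis: P(data | r = 1) = (1/5)(1/5)(4/5) = 4/125; P(data | r = 2) = (2/5)(2/5)(3/5) = 12/125; P(data | r = 3) = (3/5)(3/5)(2/5) = 18/125; P(data | r = 4) = (4/5)(4/5)(1/5) = 16/125.
The prior-weighted likelihoods are 1/4 · 4/125 = 1/125, 1/4 · 12/125 = 3/125, 1/4 · 18/125 = 9/250, 1/4 · 16/125 = 4/125; summing to 1/10.
Hence P(r = 3 | data) = (9/250) / (1/10) = 9/25.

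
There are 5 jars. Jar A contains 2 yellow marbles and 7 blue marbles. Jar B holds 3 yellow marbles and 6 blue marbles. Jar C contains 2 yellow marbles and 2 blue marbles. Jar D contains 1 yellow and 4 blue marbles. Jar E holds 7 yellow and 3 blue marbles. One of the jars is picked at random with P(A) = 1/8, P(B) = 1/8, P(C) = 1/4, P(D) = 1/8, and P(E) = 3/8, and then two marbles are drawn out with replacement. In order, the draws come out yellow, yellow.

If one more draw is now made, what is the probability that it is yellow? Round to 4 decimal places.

0.6151

Under each hypothesis, the probability of the observed sequence is: P(data | jar A) = (2/9)(2/9) = 0.049383; P(data | jar B) = (3/9)(3/9) = 0.11111; P(data | jar C) = (2/4)(2/4) = 0.25; P(data | jar D) = (1/5)(1/5) = 0.04; P(data | jar E) = (7/10)(7/10) = 0.49.
The prior-weighted likelihoods are 1/8 · 0.049383 = 0.0061728, 1/8 · 0.11111 = 0.013889, 1/4 · 0.25 = 0.0625, 1/8 · 0.04 = 0.005, 3/8 · 0.49 = 0.18375; summing to 0.27131.
Dividing through by the total gives posterior P(jar A | data) = 0.022752, P(jar B | data) = 0.051192, P(jar C | data) = 0.23036, P(jar D | data) = 0.018429, P(jar E | data) = 0.67727.
So P(yellow next | data) = Σ P(yellow next | H) P(H | data) = (2/9)(0.022752) + (1/3)(0.051192) + (1/2)(0.23036) + (1/5)(0.018429) + (7/10)(0.67727) = 0.61507.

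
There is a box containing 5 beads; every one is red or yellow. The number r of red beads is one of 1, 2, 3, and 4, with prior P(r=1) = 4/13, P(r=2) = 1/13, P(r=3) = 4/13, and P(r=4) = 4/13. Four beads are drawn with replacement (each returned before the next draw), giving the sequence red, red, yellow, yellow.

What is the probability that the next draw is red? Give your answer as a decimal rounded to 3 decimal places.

For each hypothesis, P(data | H) works out to: P(data | r = 1) = (1/5)(1/5)(4/5)(4/5) = 0.0256; P(data | r = 2) = (2/5)(2/5)(3/5)(3/5) = 0.0576; P(data | r = 3) = (3/5)(3/5)(2/5)(2/5) = 0.0576; P(data | r = 4) = (4/5)(4/5)(1/5)(1/5) = 0.0256.
Multiplying each by its prior: 4/13 · 0.0256 = 0.0078769, 1/13 · 0.0576 = 0.0044308, 4/13 · 0.0576 = 0.017723, 4/13 · 0.0256 = 0.0078769; summing to 0.037908.
Dividing through by the total gives posterior P(r = 1 | data) = 0.20779, P(r = 2 | data) = 0.11688, P(r = 3 | data) = 0.46753, P(r = 4 | data) = 0.20779.
So P(red next | data) = Σ P(red next | H) P(H | data) = (1/5)(0.20779) + (2/5)(0.11688) + (3/5)(0.46753) + (4/5)(0.20779) = 0.53506.

0.535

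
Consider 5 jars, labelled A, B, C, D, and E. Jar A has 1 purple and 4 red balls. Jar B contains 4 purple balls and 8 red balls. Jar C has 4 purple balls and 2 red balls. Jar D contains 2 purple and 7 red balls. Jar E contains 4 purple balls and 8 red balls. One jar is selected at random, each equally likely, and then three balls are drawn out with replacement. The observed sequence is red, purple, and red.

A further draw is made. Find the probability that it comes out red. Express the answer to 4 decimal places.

The likelihood of the observed sequence under each hypothesis: P(data | jar A) = (4/5)(1/5)(4/5) = 0.128; P(data | jar B) = (8/12)(4/12)(8/12) = 0.14815; P(data | jar C) = (2/6)(4/6)(2/6) = 0.074074; P(data | jar D) = (7/9)(2/9)(7/9) = 0.13443; P(data | jar E) = (8/12)(4/12)(8/12) = 0.14815.
The prior-weighted likelihoods are 1/5 · 0.128 = 0.0256, 1/5 · 0.14815 = 0.02963, 1/5 · 0.074074 = 0.014815, 1/5 · 0.13443 = 0.026886, 1/5 · 0.14815 = 0.02963; with total 0.12656.
Normalising, the posterior is P(jar A | data) = 0.20228, P(jar B | data) = 0.23411, P(jar C | data) = 0.11706, P(jar D | data) = 0.21244, P(jar E | data) = 0.23411.
The predictive probability is P(red next | data) = (4/5)(0.20228) + (2/3)(0.23411) + (1/3)(0.11706) + (7/9)(0.21244) + (2/3)(0.23411) = 0.67822.

0.6782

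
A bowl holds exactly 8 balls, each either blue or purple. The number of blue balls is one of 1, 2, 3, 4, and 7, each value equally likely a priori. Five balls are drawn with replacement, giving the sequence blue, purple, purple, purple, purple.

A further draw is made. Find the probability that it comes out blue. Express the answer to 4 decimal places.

0.2746

The likelihood of the observed sequence under each hypothesis: P(data | r = 1) = (1/8)(7/8)(7/8)(7/8)(7/8) = 0.073273; P(data | r = 2) = (2/8)(6/8)(6/8)(6/8)(6/8) = 0.079102; P(data | r = 3) = (3/8)(5/8)(5/8)(5/8)(5/8) = 0.05722; P(data | r = 4) = (4/8)(4/8)(4/8)(4/8)(4/8) = 0.03125; P(data | r = 7) = (7/8)(1/8)(1/8)(1/8)(1/8) = 0.00021362.
The prior-weighted likelihoods are 1/5 · 0.073273 = 0.014655, 1/5 · 0.079102 = 0.01582, 1/5 · 0.05722 = 0.011444, 1/5 · 0.03125 = 0.00625, 1/5 · 0.00021362 = 4.2725e-05; these sum to 0.048212.
Dividing through by the total gives posterior P(r = 1 | data) = 0.30396, P(r = 2 | data) = 0.32814, P(r = 3 | data) = 0.23737, P(r = 4 | data) = 0.12964, P(r = 7 | data) = 0.00088619.
So P(blue next | data) = Σ P(blue next | H) P(H | data) = (1/8)(0.30396) + (1/4)(0.32814) + (3/8)(0.23737) + (1/2)(0.12964) + (7/8)(0.00088619) = 0.27464.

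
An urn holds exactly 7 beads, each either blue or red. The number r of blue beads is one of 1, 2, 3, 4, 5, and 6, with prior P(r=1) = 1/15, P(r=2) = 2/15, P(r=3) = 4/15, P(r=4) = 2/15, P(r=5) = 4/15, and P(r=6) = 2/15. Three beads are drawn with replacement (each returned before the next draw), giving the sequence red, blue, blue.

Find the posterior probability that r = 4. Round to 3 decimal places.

0.172

The likelihood of the observed sequence under each hypothesis: P(data | r = 1) = (6/7)(1/7)(1/7) = 0.017493; P(data | r = 2) = (5/7)(2/7)(2/7) = 0.058309; P(data | r = 3) = (4/7)(3/7)(3/7) = 0.10496; P(data | r = 4) = (3/7)(4/7)(4/7) = 0.13994; P(data | r = 5) = (2/7)(5/7)(5/7) = 0.14577; P(data | r = 6) = (1/7)(6/7)(6/7) = 0.10496.
Weighting by the prior gives 1/15 · 0.017493 = 0.0011662, 2/15 · 0.058309 = 0.0077745, 4/15 · 0.10496 = 0.027988, 2/15 · 0.13994 = 0.018659, 4/15 · 0.14577 = 0.038873, 2/15 · 0.10496 = 0.013994; summing to 0.10845.
So P(r = 4 | data) = (0.018659) / (0.10845) = 0.17204.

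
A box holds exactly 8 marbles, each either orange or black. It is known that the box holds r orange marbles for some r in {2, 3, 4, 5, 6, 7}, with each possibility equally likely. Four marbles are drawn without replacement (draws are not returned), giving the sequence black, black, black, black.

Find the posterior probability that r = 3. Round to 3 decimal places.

0.238

For each hypothesis, P(data | H) works out to: P(data | r = 2) = (6/8)(5/7)(4/6)(3/5) = 3/14; P(data | r = 3) = (5/8)(4/7)(3/6)(2/5) = 1/14; P(data | r = 4) = (4/8)(3/7)(2/6)(1/5) = 1/70; P(data | r = 5) = (3/8)(2/7)(1/6)(0/5) = 0; P(data | r = 6) = (2/8)(1/7)(0/6) = 0; P(data | r = 7) = (1/8)(0/7) = 0.
The prior-weighted likelihoods are 1/6 · 3/14 = 1/28, 1/6 · 1/14 = 1/84, 1/6 · 1/70 = 1/420, 1/6 · 0 = 0, 1/6 · 0 = 0, 1/6 · 0 = 0; these sum to 1/20.
By Bayes' rule, P(r = 3 | data) = (1/84) / (1/20) = 5/21.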